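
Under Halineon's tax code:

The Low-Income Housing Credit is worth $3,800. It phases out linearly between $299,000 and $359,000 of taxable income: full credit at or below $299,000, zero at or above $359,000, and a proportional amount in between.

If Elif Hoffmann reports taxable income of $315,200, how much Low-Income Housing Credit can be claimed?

Low-Income Housing Credit: $315,200 is $16,200 into a $60,000 phase-out range, leaving 43,800/60,000 of the credit: $3,800 × 43,800/60,000 = $2,774.

$2,774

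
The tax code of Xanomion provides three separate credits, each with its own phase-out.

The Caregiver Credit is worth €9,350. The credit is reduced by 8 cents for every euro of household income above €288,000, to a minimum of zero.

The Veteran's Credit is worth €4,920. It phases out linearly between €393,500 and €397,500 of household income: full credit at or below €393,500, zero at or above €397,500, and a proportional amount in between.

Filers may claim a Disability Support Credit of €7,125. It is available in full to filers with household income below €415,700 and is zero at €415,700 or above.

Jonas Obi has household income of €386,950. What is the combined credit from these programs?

Caregiver Credit: 8% of the €98,950 excess over €288,000 is €7,916; credit = €9,350 − €7,916 = €1,434.
Veteran's Credit: €386,950 is at or below the €393,500 threshold, so the full €4,920 applies.
Disability Support Credit: €386,950 is below the €415,700 cutoff, so the full €7,125 applies.
Total: €1,434 + €4,920 + €7,125 = €13,479.

€13,479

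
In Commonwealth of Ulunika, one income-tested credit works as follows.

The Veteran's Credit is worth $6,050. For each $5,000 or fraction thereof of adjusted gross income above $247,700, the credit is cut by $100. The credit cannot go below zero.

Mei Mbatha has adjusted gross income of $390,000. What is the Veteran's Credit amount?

Veteran's Credit: income exceeds $247,700 by $142,300, which is 29 full-or-partial $5,000 increments; reduction = 29 × $100 = $2,900, leaving $3,150.

$3,150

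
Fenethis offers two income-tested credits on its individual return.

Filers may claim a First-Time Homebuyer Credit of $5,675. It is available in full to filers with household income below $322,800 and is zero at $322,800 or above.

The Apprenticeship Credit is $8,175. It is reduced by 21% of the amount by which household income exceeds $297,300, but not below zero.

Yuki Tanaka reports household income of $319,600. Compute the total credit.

$9,167

First-Time Homebuyer Credit: $319,600 is below the $322,800 cutoff, so the full $5,675 applies.
Apprenticeship Credit: 21% of the $22,300 excess over $297,300 is $4,683; credit = $8,175 − $4,683 = $3,492.
Total: $5,675 + $3,492 = $9,167.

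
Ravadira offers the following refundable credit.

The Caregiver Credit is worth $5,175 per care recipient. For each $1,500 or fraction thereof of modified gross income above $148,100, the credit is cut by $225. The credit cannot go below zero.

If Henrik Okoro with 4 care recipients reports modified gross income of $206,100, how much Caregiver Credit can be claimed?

$11,925

Caregiver Credit: base = 4 × $5,175 = $20,700. income exceeds $148,100 by $58,000, which is 39 full-or-partial $1,500 increments; reduction = 39 × $225 = $8,775, leaving $11,925.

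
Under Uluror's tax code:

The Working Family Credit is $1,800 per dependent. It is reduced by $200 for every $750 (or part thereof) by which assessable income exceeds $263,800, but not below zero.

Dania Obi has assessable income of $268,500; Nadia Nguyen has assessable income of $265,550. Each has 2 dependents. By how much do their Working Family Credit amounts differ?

Dania ($268,500): Working Family Credit: base = 2 × $1,800 = $3,600. income exceeds $263,800 by $4,700, which is 7 full-or-partial $750 increments; reduction = 7 × $200 = $1,400, leaving $2,200.
Nadia ($265,550): Working Family Credit: base = 2 × $1,800 = $3,600. income exceeds $263,800 by $1,750, which is 3 full-or-partial $750 increments; reduction = 3 × $200 = $600, leaving $3,000.
Difference: |$2,200 − $3,000| = $800.

$800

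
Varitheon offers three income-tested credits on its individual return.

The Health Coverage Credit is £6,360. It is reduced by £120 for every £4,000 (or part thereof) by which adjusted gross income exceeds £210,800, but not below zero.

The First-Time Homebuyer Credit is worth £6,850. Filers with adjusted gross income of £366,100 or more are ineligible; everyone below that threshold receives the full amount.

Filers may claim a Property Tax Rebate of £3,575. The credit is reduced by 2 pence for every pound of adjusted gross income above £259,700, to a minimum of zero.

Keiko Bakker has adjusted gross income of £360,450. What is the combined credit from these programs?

Health Coverage Credit: income exceeds £210,800 by £149,650, which is 38 full-or-partial £4,000 increments; reduction = 38 × £120 = £4,560, leaving £1,800.
First-Time Homebuyer Credit: £360,450 is below the £366,100 cutoff, so the full £6,850 applies.
Property Tax Rebate: 2% of the £100,750 excess over £259,700 is £2,015; credit = £3,575 − £2,015 = £1,560.
Total: £1,800 + £6,850 + £1,560 = £10,210.

£10,210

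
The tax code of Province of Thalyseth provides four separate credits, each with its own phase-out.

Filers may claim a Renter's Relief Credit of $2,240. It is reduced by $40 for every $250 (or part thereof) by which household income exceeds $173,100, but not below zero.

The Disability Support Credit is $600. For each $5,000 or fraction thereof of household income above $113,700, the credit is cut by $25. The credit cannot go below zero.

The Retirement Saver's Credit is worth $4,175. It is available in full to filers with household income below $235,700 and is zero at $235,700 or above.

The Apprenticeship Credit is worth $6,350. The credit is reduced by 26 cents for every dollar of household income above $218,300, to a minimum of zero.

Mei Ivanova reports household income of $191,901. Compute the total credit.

Renter's Relief Credit: income exceeds $173,100 by $18,801 → 76 increments × $40 = $3,040 ≥ base, so the credit is $0.
Disability Support Credit: income exceeds $113,700 by $78,201, which is 16 full-or-partial $5,000 increments; reduction = 16 × $25 = $400, leaving $200.
Retirement Saver's Credit: $191,901 is below the $235,700 cutoff, so the full $4,175 applies.
Apprenticeship Credit: $191,901 is at or below the $218,300 threshold, so the full $6,350 applies.
Total: $0 + $200 + $4,175 + $6,350 = $10,725.

$10,725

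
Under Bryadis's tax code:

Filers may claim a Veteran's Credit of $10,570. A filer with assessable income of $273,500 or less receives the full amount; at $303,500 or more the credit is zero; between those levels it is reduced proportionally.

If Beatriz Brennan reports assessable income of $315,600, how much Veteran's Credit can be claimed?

$0

Veteran's Credit: $315,600 is at or above $303,500, so the credit is $0.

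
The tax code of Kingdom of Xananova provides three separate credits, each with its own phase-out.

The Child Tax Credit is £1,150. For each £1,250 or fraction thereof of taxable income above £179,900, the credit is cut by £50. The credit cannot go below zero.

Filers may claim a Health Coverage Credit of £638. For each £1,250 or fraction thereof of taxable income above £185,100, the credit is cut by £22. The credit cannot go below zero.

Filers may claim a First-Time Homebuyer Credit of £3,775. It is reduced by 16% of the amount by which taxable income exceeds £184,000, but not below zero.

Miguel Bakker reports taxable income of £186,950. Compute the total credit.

£4,747

Child Tax Credit: income exceeds £179,900 by £7,050, which is 6 full-or-partial £1,250 increments; reduction = 6 × £50 = £300, leaving £850.
Health Coverage Credit: income exceeds £185,100 by £1,850, which is 2 full-or-partial £1,250 increments; reduction = 2 × £22 = £44, leaving £594.
First-Time Homebuyer Credit: 16% of the £2,950 excess over £184,000 is £472; credit = £3,775 − £472 = £3,303.
Total: £850 + £594 + £3,303 = £4,747.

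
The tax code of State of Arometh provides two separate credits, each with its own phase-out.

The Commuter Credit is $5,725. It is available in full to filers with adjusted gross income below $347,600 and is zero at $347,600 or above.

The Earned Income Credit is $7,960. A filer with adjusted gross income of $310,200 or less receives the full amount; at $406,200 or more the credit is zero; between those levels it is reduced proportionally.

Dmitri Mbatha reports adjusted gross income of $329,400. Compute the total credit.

Commuter Credit: $329,400 is below the $347,600 cutoff, so the full $5,725 applies.
Earned Income Credit: $329,400 is $19,200 into a $96,000 phase-out range, leaving 76,800/96,000 of the credit: $7,960 × 76,800/96,000 = $6,368.
Total: $5,725 + $6,368 = $12,093.

$12,093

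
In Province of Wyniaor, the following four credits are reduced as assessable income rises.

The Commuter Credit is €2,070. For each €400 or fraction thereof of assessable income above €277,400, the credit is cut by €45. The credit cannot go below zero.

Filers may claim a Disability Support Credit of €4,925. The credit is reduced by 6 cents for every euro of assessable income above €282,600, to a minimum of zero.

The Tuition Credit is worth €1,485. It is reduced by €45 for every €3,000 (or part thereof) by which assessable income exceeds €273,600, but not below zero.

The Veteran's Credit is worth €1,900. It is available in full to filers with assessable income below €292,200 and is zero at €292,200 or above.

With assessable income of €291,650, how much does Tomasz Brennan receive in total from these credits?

€7,902

Commuter Credit: income exceeds €277,400 by €14,250, which is 36 full-or-partial €400 increments; reduction = 36 × €45 = €1,620, leaving €450.
Disability Support Credit: 6% of the €9,050 excess over €282,600 is €543; credit = €4,925 − €543 = €4,382.
Tuition Credit: income exceeds €273,600 by €18,050, which is 7 full-or-partial €3,000 increments; reduction = 7 × €45 = €315, leaving €1,170.
Veteran's Credit: €291,650 is below the €292,200 cutoff, so the full €1,900 applies.
Total: €450 + €4,382 + €1,170 + €1,900 = €7,902.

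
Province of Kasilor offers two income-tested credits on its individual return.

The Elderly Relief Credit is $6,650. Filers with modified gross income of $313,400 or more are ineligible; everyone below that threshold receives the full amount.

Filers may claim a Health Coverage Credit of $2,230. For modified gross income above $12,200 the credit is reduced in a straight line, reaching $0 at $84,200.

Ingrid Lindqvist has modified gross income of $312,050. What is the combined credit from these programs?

Elderly Relief Credit: $312,050 is below the $313,400 cutoff, so the full $6,650 applies.
Health Coverage Credit: $312,050 is at or above $84,200, so the credit is $0.
Total: $6,650 + $0 = $6,650.

$6,650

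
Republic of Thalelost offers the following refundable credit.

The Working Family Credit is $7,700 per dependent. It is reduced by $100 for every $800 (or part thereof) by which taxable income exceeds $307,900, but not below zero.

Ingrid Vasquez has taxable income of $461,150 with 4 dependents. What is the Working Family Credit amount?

$11,600

Working Family Credit: base = 4 × $7,700 = $30,800. income exceeds $307,900 by $153,250, which is 192 full-or-partial $800 increments; reduction = 192 × $100 = $19,200, leaving $11,600.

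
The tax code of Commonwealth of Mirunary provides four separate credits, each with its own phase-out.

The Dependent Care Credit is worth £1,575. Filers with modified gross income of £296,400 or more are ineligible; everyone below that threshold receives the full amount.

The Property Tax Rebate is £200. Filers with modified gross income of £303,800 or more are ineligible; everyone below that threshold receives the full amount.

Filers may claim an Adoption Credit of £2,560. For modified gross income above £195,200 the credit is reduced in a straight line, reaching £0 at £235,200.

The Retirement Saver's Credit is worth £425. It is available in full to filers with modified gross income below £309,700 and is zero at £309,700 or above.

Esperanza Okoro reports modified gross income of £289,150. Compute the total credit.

Dependent Care Credit: £289,150 is below the £296,400 cutoff, so the full £1,575 applies.
Property Tax Rebate: £289,150 is below the £303,800 cutoff, so the full £200 applies.
Adoption Credit: £289,150 is at or above £235,200, so the credit is £0.
Retirement Saver's Credit: £289,150 is below the £309,700 cutoff, so the full £425 applies.
Total: £1,575 + £200 + £0 + £425 = £2,200.

£2,200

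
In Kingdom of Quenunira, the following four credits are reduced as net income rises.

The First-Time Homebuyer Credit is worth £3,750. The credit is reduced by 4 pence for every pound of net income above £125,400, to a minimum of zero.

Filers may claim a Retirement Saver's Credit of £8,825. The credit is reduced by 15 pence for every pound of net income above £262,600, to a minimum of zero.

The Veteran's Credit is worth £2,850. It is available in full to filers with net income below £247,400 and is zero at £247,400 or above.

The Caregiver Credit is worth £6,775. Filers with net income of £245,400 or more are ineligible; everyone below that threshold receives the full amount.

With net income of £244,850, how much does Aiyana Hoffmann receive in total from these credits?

£18,450

First-Time Homebuyer Credit: 4% of the £119,450 excess over £125,400 is £4,778 ≥ base, so the credit is £0.
Retirement Saver's Credit: £244,850 is at or below the £262,600 threshold, so the full £8,825 applies.
Veteran's Credit: £244,850 is below the £247,400 cutoff, so the full £2,850 applies.
Caregiver Credit: £244,850 is below the £245,400 cutoff, so the full £6,775 applies.
Total: £0 + £8,825 + £2,850 + £6,775 = £18,450.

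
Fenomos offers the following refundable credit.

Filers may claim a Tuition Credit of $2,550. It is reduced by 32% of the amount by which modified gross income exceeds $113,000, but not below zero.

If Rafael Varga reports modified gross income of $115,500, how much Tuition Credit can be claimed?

$1,750

Tuition Credit: 32% of the $2,500 excess over $113,000 is $800; credit = $2,550 − $800 = $1,750.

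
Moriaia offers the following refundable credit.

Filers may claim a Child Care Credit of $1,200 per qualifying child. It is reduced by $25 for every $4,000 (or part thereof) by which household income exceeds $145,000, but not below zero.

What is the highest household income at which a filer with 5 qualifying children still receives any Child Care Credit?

$1,101,000

Full credit = 5 × $1,200 = $6,000.
After 239 increments the reduction is 239 × $25 = $5,975, leaving $25; one more increment wipes it out. Increment 239 ends at excess 239 × $4,000 = $956,000, so the highest qualifying income is $145,000 + $956,000 = $1,101,000.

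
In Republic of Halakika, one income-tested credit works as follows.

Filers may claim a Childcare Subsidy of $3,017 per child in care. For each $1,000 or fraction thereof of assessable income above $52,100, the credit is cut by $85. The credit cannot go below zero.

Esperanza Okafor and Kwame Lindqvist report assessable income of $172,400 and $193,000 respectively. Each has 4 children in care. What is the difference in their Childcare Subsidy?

Esperanza ($172,400): Childcare Subsidy: base = 4 × $3,017 = $12,068. income exceeds $52,100 by $120,300, which is 121 full-or-partial $1,000 increments; reduction = 121 × $85 = $10,285, leaving $1,783.
Kwame ($193,000): Childcare Subsidy: base = 4 × $3,017 = $12,068. income exceeds $52,100 by $140,900, which is 141 full-or-partial $1,000 increments; reduction = 141 × $85 = $11,985, leaving $83.
Difference: |$1,783 − $83| = $1,700.

$1,700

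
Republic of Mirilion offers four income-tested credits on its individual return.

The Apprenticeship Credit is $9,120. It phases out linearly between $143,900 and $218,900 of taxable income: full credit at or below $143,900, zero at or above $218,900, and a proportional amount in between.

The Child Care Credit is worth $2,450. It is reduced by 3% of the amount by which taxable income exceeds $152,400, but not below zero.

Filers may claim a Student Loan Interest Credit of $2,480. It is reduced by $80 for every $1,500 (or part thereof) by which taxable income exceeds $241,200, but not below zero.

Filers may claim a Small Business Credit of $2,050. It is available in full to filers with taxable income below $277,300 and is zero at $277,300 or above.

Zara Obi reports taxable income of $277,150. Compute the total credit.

Apprenticeship Credit: $277,150 is at or above $218,900, so the credit is $0.
Child Care Credit: 3% of the $124,750 excess over $152,400 is $3,742.50 ≥ base, so the credit is $0.
Student Loan Interest Credit: income exceeds $241,200 by $35,950, which is 24 full-or-partial $1,500 increments; reduction = 24 × $80 = $1,920, leaving $560.
Small Business Credit: $277,150 is below the $277,300 cutoff, so the full $2,050 applies.
Total: $0 + $0 + $560 + $2,050 = $2,610.

$2,610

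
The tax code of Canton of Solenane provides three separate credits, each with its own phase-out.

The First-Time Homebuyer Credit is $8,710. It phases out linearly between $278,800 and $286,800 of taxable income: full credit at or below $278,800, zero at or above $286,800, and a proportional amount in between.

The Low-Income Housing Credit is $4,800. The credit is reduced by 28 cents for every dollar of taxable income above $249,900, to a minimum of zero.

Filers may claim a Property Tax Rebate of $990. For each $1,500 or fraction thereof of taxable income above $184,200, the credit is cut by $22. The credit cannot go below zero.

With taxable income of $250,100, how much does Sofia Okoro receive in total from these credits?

First-Time Homebuyer Credit: $250,100 is at or below the $278,800 threshold, so the full $8,710 applies.
Low-Income Housing Credit: 28% of the $200 excess over $249,900 is $56; credit = $4,800 − $56 = $4,744.
Property Tax Rebate: income exceeds $184,200 by $65,900, which is 44 full-or-partial $1,500 increments; reduction = 44 × $22 = $968, leaving $22.
Total: $8,710 + $4,744 + $22 = $13,476.

$13,476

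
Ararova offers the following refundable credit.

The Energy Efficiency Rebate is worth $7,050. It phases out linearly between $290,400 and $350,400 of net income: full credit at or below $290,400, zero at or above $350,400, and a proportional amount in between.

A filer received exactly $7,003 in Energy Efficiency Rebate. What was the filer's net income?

$290,800

$7,003 is 7,003/7,050 of the full $7,050, so 47/7,050 of the $60,000 range has been used: income = $290,400 + $60,000 × 47/7,050 = $290,800.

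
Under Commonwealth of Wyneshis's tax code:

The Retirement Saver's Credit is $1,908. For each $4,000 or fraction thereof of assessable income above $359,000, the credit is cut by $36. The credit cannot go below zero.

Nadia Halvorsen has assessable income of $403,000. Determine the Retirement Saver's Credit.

Retirement Saver's Credit: income exceeds $359,000 by $44,000, which is 11 full-or-partial $4,000 increments; reduction = 11 × $36 = $396, leaving $1,512.

$1,512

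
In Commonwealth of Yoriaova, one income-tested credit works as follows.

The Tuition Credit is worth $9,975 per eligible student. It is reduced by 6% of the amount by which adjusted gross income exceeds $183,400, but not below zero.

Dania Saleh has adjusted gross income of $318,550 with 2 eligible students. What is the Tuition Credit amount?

$11,841

Tuition Credit: base = 2 × $9,975 = $19,950. 6% of the $135,150 excess over $183,400 is $8,109; credit = $19,950 − $8,109 = $11,841.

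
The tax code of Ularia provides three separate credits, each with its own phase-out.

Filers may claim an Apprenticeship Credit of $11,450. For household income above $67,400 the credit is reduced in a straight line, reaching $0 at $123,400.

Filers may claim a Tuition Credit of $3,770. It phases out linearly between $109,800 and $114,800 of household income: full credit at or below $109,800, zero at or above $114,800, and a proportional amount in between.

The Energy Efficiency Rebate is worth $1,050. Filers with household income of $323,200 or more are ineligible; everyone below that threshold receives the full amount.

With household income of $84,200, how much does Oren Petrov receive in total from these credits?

Apprenticeship Credit: $84,200 is $16,800 into a $56,000 phase-out range, leaving 39,200/56,000 of the credit: $11,450 × 39,200/56,000 = $8,015.
Tuition Credit: $84,200 is at or below the $109,800 threshold, so the full $3,770 applies.
Energy Efficiency Rebate: $84,200 is below the $323,200 cutoff, so the full $1,050 applies.
Total: $8,015 + $3,770 + $1,050 = $12,835.

$12,835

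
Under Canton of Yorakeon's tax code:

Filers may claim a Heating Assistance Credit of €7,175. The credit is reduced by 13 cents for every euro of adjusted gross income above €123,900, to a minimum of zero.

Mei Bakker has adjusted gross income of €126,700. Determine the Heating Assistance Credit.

Heating Assistance Credit: 13% of the €2,800 excess over €123,900 is €364; credit = €7,175 − €364 = €6,811.

€6,811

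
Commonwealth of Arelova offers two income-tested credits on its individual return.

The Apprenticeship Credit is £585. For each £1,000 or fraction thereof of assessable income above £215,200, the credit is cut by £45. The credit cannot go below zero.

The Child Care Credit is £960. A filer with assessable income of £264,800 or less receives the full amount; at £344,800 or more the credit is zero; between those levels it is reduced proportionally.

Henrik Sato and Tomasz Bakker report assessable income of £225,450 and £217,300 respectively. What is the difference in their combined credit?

Henrik (£225,450): Apprenticeship Credit: income exceeds £215,200 by £10,250, which is 11 full-or-partial £1,000 increments; reduction = 11 × £45 = £495, leaving £90. Child Care Credit: £225,450 is at or below the £264,800 threshold, so the full £960 applies. total £90 + £960 = £1,050
Tomasz (£217,300): Apprenticeship Credit: income exceeds £215,200 by £2,100, which is 3 full-or-partial £1,000 increments; reduction = 3 × £45 = £135, leaving £450. Child Care Credit: £217,300 is at or below the £264,800 threshold, so the full £960 applies. total £450 + £960 = £1,410
Difference: |£1,050 − £1,410| = £360.

£360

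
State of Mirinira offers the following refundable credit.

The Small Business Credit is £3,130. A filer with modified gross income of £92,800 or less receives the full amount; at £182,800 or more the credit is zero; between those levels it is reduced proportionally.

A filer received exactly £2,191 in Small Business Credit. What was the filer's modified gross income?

£2,191 is 2,191/3,130 of the full £3,130, so 939/3,130 of the £90,000 range has been used: income = £92,800 + £90,000 × 939/3,130 = £119,800.

£119,800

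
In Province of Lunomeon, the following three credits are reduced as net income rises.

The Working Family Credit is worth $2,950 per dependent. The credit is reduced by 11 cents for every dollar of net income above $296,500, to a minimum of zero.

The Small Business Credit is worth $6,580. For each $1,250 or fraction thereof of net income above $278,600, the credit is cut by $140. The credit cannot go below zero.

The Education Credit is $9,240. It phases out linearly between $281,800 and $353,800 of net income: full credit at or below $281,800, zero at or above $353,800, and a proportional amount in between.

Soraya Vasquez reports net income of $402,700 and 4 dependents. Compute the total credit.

$118

Working Family Credit: base = 4 × $2,950 = $11,800. 11% of the $106,200 excess over $296,500 is $11,682; credit = $11,800 − $11,682 = $118.
Small Business Credit: income exceeds $278,600 by $124,100 → 100 increments × $140 = $14,000 ≥ base, so the credit is $0.
Education Credit: $402,700 is at or above $353,800, so the credit is $0.
Total: $118 + $0 + $0 = $118.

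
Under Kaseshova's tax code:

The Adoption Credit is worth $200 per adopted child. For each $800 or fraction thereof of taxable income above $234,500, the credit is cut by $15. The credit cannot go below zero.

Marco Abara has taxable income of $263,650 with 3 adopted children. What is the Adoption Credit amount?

$45

Adoption Credit: base = 3 × $200 = $600. income exceeds $234,500 by $29,150, which is 37 full-or-partial $800 increments; reduction = 37 × $15 = $555, leaving $45.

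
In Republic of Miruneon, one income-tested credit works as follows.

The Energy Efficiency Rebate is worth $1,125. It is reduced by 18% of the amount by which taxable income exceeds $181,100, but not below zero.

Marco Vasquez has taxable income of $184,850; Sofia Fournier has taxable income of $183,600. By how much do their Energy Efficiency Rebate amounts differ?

$225

Marco ($184,850): Energy Efficiency Rebate: 18% of the $3,750 excess over $181,100 is $675; credit = $1,125 − $675 = $450.
Sofia ($183,600): Energy Efficiency Rebate: 18% of the $2,500 excess over $181,100 is $450; credit = $1,125 − $450 = $675.
Difference: |$450 − $675| = $225.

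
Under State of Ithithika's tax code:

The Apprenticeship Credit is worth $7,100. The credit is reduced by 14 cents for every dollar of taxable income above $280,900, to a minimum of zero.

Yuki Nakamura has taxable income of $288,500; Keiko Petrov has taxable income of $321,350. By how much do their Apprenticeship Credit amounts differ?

$4,599

Yuki ($288,500): Apprenticeship Credit: 14% of the $7,600 excess over $280,900 is $1,064; credit = $7,100 − $1,064 = $6,036.
Keiko ($321,350): Apprenticeship Credit: 14% of the $40,450 excess over $280,900 is $5,663; credit = $7,100 − $5,663 = $1,437.
Difference: |$6,036 − $1,437| = $4,599.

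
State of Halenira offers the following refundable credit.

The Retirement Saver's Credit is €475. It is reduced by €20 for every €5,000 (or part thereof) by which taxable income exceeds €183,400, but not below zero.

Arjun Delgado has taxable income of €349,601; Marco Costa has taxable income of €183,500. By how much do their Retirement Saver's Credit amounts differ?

€455

Arjun (€349,601): Retirement Saver's Credit: income exceeds €183,400 by €166,201 → 34 increments × €20 = €680 ≥ base, so the credit is €0.
Marco (€183,500): Retirement Saver's Credit: income exceeds €183,400 by €100, which is 1 full-or-partial €5,000 increment; reduction = 1 × €20 = €20, leaving €455.
Difference: |€0 − €455| = €455.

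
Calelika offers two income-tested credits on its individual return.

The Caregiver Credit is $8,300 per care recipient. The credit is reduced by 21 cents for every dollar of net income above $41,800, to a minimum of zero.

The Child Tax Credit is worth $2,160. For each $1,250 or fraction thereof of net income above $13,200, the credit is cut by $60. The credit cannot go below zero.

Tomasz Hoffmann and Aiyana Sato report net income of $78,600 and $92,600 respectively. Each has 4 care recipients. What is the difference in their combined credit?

$2,940

Tomasz ($78,600): Caregiver Credit: base = 4 × $8,300 = $33,200. 21% of the $36,800 excess over $41,800 is $7,728; credit = $33,200 − $7,728 = $25,472. Child Tax Credit: income exceeds $13,200 by $65,400 → 53 increments × $60 = $3,180 ≥ base, so the credit is $0. total $25,472 + $0 = $25,472
Aiyana ($92,600): Caregiver Credit: base = 4 × $8,300 = $33,200. 21% of the $50,800 excess over $41,800 is $10,668; credit = $33,200 − $10,668 = $22,532. Child Tax Credit: income exceeds $13,200 by $79,400 → 64 increments × $60 = $3,840 ≥ base, so the credit is $0. total $22,532 + $0 = $22,532
Difference: |$25,472 − $22,532| = $2,940.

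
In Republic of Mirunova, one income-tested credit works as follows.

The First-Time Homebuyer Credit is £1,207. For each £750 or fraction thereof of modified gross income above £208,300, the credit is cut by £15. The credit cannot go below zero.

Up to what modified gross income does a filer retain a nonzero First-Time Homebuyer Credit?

£268,300

After 80 increments the reduction is 80 × £15 = £1,200, leaving £7; one more increment wipes it out. Increment 80 ends at excess 80 × £750 = £60,000, so the highest qualifying income is £208,300 + £60,000 = £268,300.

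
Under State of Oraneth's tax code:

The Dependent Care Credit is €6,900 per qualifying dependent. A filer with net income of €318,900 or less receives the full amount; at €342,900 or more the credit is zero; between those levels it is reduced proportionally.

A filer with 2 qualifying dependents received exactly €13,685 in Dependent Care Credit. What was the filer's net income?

€319,100

Full credit = 2 × €6,900 = €13,800.
€13,685 is 13,685/13,800 of the full €13,800, so 115/13,800 of the €24,000 range has been used: income = €318,900 + €24,000 × 115/13,800 = €319,100.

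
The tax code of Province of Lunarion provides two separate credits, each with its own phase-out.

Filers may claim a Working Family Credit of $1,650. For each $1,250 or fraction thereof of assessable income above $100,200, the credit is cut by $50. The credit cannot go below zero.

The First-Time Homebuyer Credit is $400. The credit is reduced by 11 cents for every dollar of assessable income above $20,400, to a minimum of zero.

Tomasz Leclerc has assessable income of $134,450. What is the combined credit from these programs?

$250

Working Family Credit: income exceeds $100,200 by $34,250, which is 28 full-or-partial $1,250 increments; reduction = 28 × $50 = $1,400, leaving $250.
First-Time Homebuyer Credit: 11% of the $114,050 excess over $20,400 is $12,545.50 ≥ base, so the credit is $0.
Total: $250 + $0 = $250.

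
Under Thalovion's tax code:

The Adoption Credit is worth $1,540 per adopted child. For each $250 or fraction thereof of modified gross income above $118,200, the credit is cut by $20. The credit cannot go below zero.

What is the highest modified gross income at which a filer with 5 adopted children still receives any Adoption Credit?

$214,200

Full credit = 5 × $1,540 = $7,700.
After 384 increments the reduction is 384 × $20 = $7,680, leaving $20; one more increment wipes it out. Increment 384 ends at excess 384 × $250 = $96,000, so the highest qualifying income is $118,200 + $96,000 = $214,200.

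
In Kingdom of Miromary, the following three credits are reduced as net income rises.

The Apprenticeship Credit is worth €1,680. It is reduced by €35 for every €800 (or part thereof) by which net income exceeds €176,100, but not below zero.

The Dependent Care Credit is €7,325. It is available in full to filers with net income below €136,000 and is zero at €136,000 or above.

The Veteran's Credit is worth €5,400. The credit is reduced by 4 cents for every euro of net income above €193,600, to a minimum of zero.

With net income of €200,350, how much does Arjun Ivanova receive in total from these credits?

Apprenticeship Credit: income exceeds €176,100 by €24,250, which is 31 full-or-partial €800 increments; reduction = 31 × €35 = €1,085, leaving €595.
Dependent Care Credit: €200,350 meets or exceeds the €136,000 cutoff, so the credit is €0.
Veteran's Credit: 4% of the €6,750 excess over €193,600 is €270; credit = €5,400 − €270 = €5,130.
Total: €595 + €0 + €5,130 = €5,725.

€5,725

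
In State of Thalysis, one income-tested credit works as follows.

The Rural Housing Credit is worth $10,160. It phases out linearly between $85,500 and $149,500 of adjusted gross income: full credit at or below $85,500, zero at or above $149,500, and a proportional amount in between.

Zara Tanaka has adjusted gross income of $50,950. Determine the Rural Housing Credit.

$10,160

Rural Housing Credit: $50,950 is at or below the $85,500 threshold, so the full $10,160 applies.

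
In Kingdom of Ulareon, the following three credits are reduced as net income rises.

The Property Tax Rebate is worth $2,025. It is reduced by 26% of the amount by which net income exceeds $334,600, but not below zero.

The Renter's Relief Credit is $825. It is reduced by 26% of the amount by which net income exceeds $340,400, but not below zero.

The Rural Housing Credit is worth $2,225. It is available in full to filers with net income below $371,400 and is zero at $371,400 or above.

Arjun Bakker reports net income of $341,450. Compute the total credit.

$3,021

Property Tax Rebate: 26% of the $6,850 excess over $334,600 is $1,781; credit = $2,025 − $1,781 = $244.
Renter's Relief Credit: 26% of the $1,050 excess over $340,400 is $273; credit = $825 − $273 = $552.
Rural Housing Credit: $341,450 is below the $371,400 cutoff, so the full $2,225 applies.
Total: $244 + $552 + $2,225 = $3,021.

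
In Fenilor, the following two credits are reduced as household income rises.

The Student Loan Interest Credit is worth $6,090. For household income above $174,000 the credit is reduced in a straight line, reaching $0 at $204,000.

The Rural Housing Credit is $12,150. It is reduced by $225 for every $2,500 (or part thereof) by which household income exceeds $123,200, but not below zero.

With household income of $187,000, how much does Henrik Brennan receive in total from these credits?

$9,751

Student Loan Interest Credit: $187,000 is $13,000 into a $30,000 phase-out range, leaving 17,000/30,000 of the credit: $6,090 × 17,000/30,000 = $3,451.
Rural Housing Credit: income exceeds $123,200 by $63,800, which is 26 full-or-partial $2,500 increments; reduction = 26 × $225 = $5,850, leaving $6,300.
Total: $3,451 + $6,300 = $9,751.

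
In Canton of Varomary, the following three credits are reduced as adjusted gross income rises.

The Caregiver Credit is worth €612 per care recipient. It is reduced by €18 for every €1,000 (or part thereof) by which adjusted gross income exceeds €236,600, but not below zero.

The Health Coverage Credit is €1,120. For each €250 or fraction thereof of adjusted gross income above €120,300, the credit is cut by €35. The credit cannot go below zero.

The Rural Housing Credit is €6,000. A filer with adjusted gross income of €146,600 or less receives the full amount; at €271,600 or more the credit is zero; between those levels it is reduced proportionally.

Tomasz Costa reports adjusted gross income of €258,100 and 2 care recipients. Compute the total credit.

Caregiver Credit: base = 2 × €612 = €1,224. income exceeds €236,600 by €21,500, which is 22 full-or-partial €1,000 increments; reduction = 22 × €18 = €396, leaving €828.
Health Coverage Credit: income exceeds €120,300 by €137,800 → 552 increments × €35 = €19,320 ≥ base, so the credit is €0.
Rural Housing Credit: €258,100 is €111,500 into a €125,000 phase-out range, leaving 13,500/125,000 of the credit: €6,000 × 13,500/125,000 = €648.
Total: €828 + €0 + €648 = €1,476.

€1,476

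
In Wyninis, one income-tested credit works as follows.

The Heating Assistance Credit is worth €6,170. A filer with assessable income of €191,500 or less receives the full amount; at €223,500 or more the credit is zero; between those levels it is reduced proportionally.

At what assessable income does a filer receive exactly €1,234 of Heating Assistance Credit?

€217,100

€1,234 is 1,234/6,170 of the full €6,170, so 4,936/6,170 of the €32,000 range has been used: income = €191,500 + €32,000 × 4,936/6,170 = €217,100.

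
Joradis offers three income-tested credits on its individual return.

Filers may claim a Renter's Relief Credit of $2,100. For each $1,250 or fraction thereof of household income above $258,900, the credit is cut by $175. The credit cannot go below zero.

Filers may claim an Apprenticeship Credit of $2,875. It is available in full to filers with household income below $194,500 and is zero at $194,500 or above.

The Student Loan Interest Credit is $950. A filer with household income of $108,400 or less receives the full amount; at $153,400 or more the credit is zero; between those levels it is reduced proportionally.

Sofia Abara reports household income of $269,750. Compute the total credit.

Renter's Relief Credit: income exceeds $258,900 by $10,850, which is 9 full-or-partial $1,250 increments; reduction = 9 × $175 = $1,575, leaving $525.
Apprenticeship Credit: $269,750 meets or exceeds the $194,500 cutoff, so the credit is $0.
Student Loan Interest Credit: $269,750 is at or above $153,400, so the credit is $0.
Total: $525 + $0 + $0 = $525.

$525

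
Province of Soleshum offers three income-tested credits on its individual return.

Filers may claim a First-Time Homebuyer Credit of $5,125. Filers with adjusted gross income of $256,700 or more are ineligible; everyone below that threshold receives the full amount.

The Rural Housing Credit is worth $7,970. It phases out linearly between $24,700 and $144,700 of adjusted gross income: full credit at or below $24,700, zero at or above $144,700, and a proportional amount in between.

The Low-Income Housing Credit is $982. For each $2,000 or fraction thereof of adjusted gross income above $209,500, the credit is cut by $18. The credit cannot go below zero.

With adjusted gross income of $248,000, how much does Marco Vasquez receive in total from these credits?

$5,747

First-Time Homebuyer Credit: $248,000 is below the $256,700 cutoff, so the full $5,125 applies.
Rural Housing Credit: $248,000 is at or above $144,700, so the credit is $0.
Low-Income Housing Credit: income exceeds $209,500 by $38,500, which is 20 full-or-partial $2,000 increments; reduction = 20 × $18 = $360, leaving $622.
Total: $5,125 + $0 + $622 = $5,747.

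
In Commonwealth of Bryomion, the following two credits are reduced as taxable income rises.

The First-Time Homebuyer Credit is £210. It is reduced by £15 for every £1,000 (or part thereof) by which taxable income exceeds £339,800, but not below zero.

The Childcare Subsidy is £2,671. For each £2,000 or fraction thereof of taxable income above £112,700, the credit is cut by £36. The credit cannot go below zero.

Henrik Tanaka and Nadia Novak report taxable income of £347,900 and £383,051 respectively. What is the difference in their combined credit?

Henrik (£347,900): First-Time Homebuyer Credit: income exceeds £339,800 by £8,100, which is 9 full-or-partial £1,000 increments; reduction = 9 × £15 = £135, leaving £75. Childcare Subsidy: income exceeds £112,700 by £235,200 → 118 increments × £36 = £4,248 ≥ base, so the credit is £0. total £75 + £0 = £75
Nadia (£383,051): First-Time Homebuyer Credit: income exceeds £339,800 by £43,251 → 44 increments × £15 = £660 ≥ base, so the credit is £0. Childcare Subsidy: income exceeds £112,700 by £270,351 → 136 increments × £36 = £4,896 ≥ base, so the credit is £0. total £0 + £0 = £0
Difference: |£75 − £0| = £75.

£75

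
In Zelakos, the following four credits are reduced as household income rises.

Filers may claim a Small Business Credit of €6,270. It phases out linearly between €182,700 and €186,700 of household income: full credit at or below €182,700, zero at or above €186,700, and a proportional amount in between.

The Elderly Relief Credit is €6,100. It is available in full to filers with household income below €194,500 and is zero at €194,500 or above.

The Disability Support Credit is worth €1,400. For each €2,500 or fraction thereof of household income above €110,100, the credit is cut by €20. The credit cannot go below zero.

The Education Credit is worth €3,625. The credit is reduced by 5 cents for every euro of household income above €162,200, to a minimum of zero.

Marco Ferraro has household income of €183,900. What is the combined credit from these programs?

€13,829

Small Business Credit: €183,900 is €1,200 into a €4,000 phase-out range, leaving 2,800/4,000 of the credit: €6,270 × 2,800/4,000 = €4,389.
Elderly Relief Credit: €183,900 is below the €194,500 cutoff, so the full €6,100 applies.
Disability Support Credit: income exceeds €110,100 by €73,800, which is 30 full-or-partial €2,500 increments; reduction = 30 × €20 = €600, leaving €800.
Education Credit: 5% of the €21,700 excess over €162,200 is €1,085; credit = €3,625 − €1,085 = €2,540.
Total: €4,389 + €6,100 + €800 + €2,540 = €13,829.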